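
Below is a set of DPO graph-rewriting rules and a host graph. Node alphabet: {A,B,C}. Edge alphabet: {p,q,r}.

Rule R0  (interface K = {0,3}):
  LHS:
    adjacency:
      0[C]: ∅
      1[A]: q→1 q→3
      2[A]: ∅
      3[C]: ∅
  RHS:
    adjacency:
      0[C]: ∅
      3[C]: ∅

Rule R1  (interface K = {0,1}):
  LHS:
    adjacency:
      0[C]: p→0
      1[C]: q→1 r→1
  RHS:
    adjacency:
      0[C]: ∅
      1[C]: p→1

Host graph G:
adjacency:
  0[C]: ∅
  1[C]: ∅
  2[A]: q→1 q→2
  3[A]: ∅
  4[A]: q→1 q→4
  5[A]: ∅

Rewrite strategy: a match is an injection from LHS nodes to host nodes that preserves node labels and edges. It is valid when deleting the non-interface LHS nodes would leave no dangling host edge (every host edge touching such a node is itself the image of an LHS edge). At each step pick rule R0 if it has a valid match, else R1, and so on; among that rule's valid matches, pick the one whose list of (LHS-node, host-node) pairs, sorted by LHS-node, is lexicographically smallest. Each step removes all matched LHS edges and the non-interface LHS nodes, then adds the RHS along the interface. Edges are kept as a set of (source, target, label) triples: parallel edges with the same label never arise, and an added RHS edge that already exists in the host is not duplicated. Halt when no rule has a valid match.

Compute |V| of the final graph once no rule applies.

Answer: 2

Steps:
start.  V:6 E:4  edges: 2-q->1 2-q->2 4-q->1 4-q->4
1. fire R0 via {0↦0, 1↦2, 2↦3, 3↦1}  →  V:4 E:2  edges: 4-q->1 4-q->4
2. fire R0 via {0↦0, 1↦4, 2↦5, 3↦1}  →  V:2 E:0  edges: ∅
normal form: no rule applies after step 2
NF nodes: {0:C, 1:C}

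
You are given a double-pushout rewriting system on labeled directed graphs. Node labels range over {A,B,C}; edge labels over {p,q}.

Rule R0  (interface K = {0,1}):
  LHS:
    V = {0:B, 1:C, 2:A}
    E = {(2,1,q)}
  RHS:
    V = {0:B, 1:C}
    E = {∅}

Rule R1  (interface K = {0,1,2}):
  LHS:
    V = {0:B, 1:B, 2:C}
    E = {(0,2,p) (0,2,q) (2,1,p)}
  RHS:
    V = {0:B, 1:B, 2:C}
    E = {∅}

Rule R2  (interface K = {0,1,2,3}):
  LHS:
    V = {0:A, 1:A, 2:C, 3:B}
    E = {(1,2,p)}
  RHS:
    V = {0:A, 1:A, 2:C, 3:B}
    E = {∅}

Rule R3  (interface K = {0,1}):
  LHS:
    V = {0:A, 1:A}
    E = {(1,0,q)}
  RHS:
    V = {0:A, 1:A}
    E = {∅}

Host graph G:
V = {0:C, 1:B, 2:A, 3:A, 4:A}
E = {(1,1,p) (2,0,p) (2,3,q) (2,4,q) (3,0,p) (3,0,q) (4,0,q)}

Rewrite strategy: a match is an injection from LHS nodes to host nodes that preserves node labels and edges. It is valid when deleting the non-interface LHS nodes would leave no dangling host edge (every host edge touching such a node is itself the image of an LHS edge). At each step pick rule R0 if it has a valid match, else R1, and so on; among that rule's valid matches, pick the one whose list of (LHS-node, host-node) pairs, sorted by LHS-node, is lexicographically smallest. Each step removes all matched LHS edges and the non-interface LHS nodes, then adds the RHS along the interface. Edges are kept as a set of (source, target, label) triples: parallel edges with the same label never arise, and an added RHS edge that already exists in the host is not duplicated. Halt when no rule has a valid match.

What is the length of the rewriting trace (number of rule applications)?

[0] host  ⇒  5 nodes, 7 edges  {1-p->1 2-p->0 2-q->3 2-q->4 3-p->0 3-q->0 4-q->0}
[1] R2 @ {0↦2, 1↦3, 2↦0, 3↦1}  ⇒  5 nodes, 6 edges  {1-p->1 2-p->0 2-q->3 2-q->4 3-q->0 4-q->0}
[2] R2 @ {0↦3, 1↦2, 2↦0, 3↦1}  ⇒  5 nodes, 5 edges  {1-p->1 2-q->3 2-q->4 3-q->0 4-q->0}
[3] R3 @ {0↦3, 1↦2}  ⇒  5 nodes, 4 edges  {1-p->1 2-q->4 3-q->0 4-q->0}
[4] R0 @ {0↦1, 1↦0, 2↦3}  ⇒  4 nodes, 3 edges  {1-p->1 2-q->4 4-q->0}
[5] R3 @ {0↦4, 1↦2}  ⇒  4 nodes, 2 edges  {1-p->1 4-q->0}
[6] R0 @ {0↦1, 1↦0, 2↦4}  ⇒  3 nodes, 1 edges  {1-p->1}
normal form: no rule applies after step 6

Answer: 6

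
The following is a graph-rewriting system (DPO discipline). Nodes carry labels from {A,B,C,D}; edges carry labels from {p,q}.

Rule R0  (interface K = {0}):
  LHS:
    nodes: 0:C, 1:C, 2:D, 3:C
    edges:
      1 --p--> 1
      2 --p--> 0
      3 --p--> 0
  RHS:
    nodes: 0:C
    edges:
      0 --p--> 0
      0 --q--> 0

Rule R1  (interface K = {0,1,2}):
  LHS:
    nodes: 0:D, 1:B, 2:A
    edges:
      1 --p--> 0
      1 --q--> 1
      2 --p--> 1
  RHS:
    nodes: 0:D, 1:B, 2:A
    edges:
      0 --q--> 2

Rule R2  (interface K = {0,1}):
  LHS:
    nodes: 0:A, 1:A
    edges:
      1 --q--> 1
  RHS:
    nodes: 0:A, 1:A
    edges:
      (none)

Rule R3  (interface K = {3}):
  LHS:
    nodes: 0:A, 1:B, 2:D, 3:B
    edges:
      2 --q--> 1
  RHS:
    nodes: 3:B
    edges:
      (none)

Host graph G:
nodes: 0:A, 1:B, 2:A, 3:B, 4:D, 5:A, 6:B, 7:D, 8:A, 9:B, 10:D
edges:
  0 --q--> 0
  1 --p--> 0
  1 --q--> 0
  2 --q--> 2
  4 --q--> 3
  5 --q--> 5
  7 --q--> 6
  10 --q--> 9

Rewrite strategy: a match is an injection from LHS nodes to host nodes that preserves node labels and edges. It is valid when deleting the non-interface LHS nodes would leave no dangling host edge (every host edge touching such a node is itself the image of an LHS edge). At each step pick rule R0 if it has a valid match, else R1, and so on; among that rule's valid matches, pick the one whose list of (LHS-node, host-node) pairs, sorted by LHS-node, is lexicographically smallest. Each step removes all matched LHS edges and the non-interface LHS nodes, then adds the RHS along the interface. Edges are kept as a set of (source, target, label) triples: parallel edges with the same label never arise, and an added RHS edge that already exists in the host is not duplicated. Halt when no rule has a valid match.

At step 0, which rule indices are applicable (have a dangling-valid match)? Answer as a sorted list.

R0: no valid match — LHS pattern not found
R1: no valid match — LHS pattern not found
R2: 9 valid matches — {0↦0, 1↦2}, {0↦0, 1↦5}, {0↦2, 1↦0} (+6 more)
R3: 9 valid matches — {0↦8, 1↦3, 2↦4, 3↦1}, {0↦8, 1↦3, 2↦4, 3↦6}, {0↦8, 1↦3, 2↦4, 3↦9} (+6 more)

Answer: [R2,R3]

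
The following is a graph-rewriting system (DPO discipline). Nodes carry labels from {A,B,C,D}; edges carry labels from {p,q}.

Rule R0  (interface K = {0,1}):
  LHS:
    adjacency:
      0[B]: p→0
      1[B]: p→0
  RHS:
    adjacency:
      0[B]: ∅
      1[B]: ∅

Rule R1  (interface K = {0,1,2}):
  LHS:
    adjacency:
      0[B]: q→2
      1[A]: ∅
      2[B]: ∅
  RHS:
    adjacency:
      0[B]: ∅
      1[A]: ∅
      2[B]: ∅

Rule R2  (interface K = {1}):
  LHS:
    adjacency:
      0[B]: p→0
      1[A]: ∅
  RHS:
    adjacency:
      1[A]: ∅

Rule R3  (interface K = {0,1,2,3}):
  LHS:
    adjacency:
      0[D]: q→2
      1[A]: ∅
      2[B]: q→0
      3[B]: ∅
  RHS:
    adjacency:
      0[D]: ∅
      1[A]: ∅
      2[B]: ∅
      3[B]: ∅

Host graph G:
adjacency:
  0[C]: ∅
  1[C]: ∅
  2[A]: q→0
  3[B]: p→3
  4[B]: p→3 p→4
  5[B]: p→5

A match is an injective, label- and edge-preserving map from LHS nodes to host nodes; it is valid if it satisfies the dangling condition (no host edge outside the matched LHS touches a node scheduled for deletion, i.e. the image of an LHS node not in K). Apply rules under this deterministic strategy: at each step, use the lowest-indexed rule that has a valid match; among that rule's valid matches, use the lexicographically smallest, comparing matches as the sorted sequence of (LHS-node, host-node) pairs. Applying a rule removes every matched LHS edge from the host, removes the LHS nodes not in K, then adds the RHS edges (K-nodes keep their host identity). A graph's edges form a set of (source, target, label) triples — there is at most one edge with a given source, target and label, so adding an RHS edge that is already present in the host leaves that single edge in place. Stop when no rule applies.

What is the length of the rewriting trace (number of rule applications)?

Answer: 3

Rewrite trace:
initial: |V|=6 |E|=5  E = 2-q->0 3-p->3 4-p->3 4-p->4 5-p->5
step 1: apply R0 at {0↦3, 1↦4}  → |V|=6 |E|=3  E = 2-q->0 4-p->4 5-p->5
step 2: apply R2 at {0↦4, 1↦2}  → |V|=5 |E|=2  E = 2-q->0 5-p->5
step 3: apply R2 at {0↦5, 1↦2}  → |V|=4 |E|=1  E = 2-q->0
final graph: no rule applies after step 3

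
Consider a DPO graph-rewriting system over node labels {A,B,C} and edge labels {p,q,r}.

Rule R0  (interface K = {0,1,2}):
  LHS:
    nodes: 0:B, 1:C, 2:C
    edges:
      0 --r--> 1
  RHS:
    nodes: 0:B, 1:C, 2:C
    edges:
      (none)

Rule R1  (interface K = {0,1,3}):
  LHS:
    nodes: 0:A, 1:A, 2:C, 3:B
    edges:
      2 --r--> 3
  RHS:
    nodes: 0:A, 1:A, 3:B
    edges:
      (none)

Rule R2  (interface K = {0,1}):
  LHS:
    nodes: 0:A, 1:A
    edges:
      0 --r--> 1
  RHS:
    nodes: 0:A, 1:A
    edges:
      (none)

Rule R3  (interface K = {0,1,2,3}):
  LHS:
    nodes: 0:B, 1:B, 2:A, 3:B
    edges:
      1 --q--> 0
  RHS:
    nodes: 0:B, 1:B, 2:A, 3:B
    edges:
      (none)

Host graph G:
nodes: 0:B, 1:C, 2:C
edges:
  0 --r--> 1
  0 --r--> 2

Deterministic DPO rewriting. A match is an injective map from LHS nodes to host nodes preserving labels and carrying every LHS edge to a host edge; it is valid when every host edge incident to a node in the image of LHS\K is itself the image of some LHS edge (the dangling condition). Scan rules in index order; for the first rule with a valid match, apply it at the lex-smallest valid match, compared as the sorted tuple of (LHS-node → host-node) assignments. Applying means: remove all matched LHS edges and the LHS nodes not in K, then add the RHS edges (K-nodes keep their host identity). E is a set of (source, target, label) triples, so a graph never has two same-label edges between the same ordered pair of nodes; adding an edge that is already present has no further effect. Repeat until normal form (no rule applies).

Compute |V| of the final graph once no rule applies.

Answer: 3

Rewrite trace:
initial: |V|=3 |E|=2  E = 0-r->1 0-r->2
step 1: apply R0 at {0↦0, 1↦1, 2↦2}  → |V|=3 |E|=1  E = 0-r->2
step 2: apply R0 at {0↦0, 1↦2, 2↦1}  → |V|=3 |E|=0  E = ∅
normal form: no rule applies after step 2
NF nodes: {0:B, 1:C, 2:C}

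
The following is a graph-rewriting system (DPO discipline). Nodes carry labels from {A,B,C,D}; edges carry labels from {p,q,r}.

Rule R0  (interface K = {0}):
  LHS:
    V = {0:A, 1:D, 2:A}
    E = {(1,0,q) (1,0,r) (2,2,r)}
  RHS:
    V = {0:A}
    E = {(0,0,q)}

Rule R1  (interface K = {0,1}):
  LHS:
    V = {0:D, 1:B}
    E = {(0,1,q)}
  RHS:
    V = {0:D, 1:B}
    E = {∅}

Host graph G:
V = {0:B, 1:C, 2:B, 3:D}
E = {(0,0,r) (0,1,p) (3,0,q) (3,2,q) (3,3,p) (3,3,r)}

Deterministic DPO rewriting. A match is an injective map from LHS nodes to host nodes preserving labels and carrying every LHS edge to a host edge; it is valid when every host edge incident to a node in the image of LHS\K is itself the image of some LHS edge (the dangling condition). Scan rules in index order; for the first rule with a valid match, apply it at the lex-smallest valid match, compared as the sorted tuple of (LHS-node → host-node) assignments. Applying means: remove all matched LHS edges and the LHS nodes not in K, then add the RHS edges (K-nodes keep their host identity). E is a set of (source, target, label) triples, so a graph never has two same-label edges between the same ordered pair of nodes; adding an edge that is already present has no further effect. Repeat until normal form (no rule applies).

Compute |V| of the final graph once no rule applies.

Answer: 4

Steps:
start.  V:4 E:6  edges: 0-r->0 0-p->1 3-q->0 3-q->2 3-p->3 3-r->3
1. fire R1 via {0↦3, 1↦0}  →  V:4 E:5  edges: 0-r->0 0-p->1 3-q->2 3-p->3 3-r->3
2. fire R1 via {0↦3, 1↦2}  →  V:4 E:4  edges: 0-r->0 0-p->1 3-p->3 3-r->3
final graph: no rule applies after step 2
NF nodes: {0:B, 1:C, 2:B, 3:D}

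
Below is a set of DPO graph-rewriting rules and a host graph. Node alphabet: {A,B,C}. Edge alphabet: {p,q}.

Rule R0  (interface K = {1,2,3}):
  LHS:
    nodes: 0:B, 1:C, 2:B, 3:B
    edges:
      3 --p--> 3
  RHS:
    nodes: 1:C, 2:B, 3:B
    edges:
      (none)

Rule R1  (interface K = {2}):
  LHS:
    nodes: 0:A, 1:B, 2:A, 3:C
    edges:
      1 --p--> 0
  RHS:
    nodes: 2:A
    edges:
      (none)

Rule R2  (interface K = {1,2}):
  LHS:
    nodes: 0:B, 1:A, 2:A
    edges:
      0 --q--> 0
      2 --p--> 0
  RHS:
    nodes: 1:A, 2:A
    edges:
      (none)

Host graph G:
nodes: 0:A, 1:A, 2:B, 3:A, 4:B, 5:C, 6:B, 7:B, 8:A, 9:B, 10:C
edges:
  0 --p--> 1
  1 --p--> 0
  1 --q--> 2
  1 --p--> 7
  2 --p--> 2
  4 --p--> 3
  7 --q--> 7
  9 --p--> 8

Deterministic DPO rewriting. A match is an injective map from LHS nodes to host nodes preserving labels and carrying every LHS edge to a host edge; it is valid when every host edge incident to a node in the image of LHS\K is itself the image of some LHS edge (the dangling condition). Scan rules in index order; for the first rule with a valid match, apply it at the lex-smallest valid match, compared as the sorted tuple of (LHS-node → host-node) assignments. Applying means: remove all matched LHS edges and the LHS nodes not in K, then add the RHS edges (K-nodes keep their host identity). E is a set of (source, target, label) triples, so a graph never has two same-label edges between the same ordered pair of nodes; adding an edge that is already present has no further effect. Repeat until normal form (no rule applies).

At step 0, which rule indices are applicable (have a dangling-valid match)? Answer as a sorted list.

Answer: [R0,R1,R2]

Steps:
R0: 6 valid matches — {0↦6, 1↦5, 2↦4, 3↦2}, {0↦6, 1↦5, 2↦7, 3↦2}, {0↦6, 1↦5, 2↦9, 3↦2} (+3 more)
R1: 12 valid matches — {0↦3, 1↦4, 2↦0, 3↦5}, {0↦3, 1↦4, 2↦0, 3↦10}, {0↦3, 1↦4, 2↦1, 3↦5} (+9 more)
R2: 3 valid matches — {0↦7, 1↦0, 2↦1}, {0↦7, 1↦3, 2↦1}, {0↦7, 1↦8, 2↦1}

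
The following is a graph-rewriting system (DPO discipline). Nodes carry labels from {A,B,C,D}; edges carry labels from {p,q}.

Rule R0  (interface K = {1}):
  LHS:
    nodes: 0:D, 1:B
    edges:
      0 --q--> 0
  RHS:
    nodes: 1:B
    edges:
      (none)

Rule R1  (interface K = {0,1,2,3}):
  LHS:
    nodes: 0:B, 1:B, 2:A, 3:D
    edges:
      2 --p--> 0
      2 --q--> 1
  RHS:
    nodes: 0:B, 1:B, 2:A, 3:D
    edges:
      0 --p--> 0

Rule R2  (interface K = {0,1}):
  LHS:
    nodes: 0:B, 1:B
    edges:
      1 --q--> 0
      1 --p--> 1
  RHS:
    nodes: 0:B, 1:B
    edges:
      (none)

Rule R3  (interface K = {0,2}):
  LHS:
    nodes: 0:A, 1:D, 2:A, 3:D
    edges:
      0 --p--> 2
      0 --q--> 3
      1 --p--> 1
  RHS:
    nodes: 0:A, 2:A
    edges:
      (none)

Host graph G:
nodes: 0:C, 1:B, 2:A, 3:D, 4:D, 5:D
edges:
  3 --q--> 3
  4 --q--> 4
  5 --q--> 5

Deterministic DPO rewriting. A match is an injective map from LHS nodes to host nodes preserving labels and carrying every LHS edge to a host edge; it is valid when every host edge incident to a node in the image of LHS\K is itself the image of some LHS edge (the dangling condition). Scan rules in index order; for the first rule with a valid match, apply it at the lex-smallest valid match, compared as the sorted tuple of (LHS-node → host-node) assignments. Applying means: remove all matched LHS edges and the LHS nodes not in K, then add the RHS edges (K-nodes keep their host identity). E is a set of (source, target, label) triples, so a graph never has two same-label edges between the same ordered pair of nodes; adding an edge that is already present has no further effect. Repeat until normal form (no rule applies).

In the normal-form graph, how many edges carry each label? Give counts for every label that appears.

start.  V:6 E:3  edges: 3-q->3 4-q->4 5-q->5
1. fire R0 via {0↦3, 1↦1}  →  V:5 E:2  edges: 4-q->4 5-q->5
2. fire R0 via {0↦4, 1↦1}  →  V:4 E:1  edges: 5-q->5
3. fire R0 via {0↦5, 1↦1}  →  V:3 E:0  edges: ∅
halt: no rule applies after step 3
NF edges: []

Answer: (no edges)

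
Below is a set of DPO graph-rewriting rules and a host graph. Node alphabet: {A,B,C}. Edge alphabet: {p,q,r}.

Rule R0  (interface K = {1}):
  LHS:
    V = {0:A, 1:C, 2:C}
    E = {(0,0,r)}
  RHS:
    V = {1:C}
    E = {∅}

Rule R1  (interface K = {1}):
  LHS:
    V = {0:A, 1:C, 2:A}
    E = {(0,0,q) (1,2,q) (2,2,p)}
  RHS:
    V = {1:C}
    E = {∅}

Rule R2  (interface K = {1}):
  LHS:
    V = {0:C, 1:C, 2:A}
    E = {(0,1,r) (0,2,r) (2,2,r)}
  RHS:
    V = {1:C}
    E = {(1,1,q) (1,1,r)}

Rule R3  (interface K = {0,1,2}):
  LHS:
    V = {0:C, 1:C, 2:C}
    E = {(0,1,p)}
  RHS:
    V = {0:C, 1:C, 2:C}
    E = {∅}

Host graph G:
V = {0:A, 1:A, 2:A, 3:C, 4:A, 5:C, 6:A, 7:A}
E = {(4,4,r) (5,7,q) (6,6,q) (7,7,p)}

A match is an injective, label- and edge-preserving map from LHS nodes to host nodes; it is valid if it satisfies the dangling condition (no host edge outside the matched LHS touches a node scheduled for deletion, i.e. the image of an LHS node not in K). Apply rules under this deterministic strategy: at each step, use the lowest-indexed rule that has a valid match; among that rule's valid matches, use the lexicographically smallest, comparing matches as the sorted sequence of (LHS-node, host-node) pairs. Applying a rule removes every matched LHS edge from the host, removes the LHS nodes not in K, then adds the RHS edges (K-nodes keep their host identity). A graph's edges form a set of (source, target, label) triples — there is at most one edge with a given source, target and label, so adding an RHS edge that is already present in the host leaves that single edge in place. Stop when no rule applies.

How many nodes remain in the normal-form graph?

initial: |V|=8 |E|=4  E = 4-r->4 5-q->7 6-q->6 7-p->7
step 1: apply R0 at {0↦4, 1↦5, 2↦3}  → |V|=6 |E|=3  E = 5-q->7 6-q->6 7-p->7
step 2: apply R1 at {0↦6, 1↦5, 2↦7}  → |V|=4 |E|=0  E = ∅
normal form: no rule applies after step 2
NF nodes: {0:A, 1:A, 2:A, 5:C}

Answer: 4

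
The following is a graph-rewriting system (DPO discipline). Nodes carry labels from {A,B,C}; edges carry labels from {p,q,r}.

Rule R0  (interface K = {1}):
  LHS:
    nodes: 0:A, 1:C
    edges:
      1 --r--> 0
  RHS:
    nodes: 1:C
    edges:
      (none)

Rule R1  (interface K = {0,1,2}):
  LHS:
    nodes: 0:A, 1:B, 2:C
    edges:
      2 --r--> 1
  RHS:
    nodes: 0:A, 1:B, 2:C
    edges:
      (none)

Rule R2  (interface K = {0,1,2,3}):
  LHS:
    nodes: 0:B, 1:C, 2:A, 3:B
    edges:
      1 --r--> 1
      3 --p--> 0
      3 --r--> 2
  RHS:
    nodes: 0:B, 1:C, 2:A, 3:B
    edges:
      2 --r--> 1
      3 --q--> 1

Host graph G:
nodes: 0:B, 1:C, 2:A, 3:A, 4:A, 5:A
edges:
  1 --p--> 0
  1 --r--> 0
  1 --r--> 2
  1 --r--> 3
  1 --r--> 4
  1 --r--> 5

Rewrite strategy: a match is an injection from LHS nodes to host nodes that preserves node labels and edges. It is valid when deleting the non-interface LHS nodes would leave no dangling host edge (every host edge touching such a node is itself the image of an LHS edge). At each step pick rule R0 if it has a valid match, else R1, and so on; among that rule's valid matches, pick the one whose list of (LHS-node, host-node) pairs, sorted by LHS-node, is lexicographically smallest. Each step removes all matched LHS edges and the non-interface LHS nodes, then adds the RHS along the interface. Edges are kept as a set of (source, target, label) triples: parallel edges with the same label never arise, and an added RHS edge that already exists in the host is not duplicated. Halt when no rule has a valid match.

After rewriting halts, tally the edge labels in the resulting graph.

start.  V:6 E:6  edges: 1-p->0 1-r->0 1-r->2 1-r->3 1-r->4 1-r->5
1. fire R0 via {0↦2, 1↦1}  →  V:5 E:5  edges: 1-p->0 1-r->0 1-r->3 1-r->4 1-r->5
2. fire R0 via {0↦3, 1↦1}  →  V:4 E:4  edges: 1-p->0 1-r->0 1-r->4 1-r->5
3. fire R0 via {0↦4, 1↦1}  →  V:3 E:3  edges: 1-p->0 1-r->0 1-r->5
4. fire R0 via {0↦5, 1↦1}  →  V:2 E:2  edges: 1-p->0 1-r->0
normal form: no rule applies after step 4
NF edges: [(1, 0, 'p'), (1, 0, 'r')]

Answer: p:1 r:1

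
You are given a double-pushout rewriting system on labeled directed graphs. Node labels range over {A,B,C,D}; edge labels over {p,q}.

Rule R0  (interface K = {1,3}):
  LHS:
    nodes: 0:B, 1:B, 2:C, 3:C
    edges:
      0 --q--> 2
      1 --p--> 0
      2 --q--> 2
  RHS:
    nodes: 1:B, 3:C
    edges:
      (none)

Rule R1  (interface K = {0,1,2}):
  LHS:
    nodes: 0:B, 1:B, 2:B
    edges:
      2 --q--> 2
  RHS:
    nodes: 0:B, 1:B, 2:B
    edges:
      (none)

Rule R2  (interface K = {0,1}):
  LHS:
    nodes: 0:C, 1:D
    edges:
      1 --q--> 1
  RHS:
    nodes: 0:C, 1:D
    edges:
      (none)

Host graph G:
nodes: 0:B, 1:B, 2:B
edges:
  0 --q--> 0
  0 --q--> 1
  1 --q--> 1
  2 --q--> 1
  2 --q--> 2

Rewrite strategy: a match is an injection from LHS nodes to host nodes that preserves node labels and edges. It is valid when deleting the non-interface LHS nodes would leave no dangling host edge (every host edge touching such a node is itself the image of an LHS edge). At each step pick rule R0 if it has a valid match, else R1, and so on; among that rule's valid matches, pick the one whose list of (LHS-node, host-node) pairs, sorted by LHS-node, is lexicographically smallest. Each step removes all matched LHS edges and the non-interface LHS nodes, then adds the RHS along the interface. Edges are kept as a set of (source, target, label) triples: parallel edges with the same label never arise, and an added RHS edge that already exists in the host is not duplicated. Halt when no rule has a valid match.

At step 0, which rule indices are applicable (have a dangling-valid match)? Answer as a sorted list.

R0: no valid match — LHS pattern not found
R1: 6 valid matches — {0↦0, 1↦1, 2↦2}, {0↦0, 1↦2, 2↦1}, {0↦1, 1↦0, 2↦2} (+3 more)
R2: no valid match — LHS pattern not found

Answer: [R1]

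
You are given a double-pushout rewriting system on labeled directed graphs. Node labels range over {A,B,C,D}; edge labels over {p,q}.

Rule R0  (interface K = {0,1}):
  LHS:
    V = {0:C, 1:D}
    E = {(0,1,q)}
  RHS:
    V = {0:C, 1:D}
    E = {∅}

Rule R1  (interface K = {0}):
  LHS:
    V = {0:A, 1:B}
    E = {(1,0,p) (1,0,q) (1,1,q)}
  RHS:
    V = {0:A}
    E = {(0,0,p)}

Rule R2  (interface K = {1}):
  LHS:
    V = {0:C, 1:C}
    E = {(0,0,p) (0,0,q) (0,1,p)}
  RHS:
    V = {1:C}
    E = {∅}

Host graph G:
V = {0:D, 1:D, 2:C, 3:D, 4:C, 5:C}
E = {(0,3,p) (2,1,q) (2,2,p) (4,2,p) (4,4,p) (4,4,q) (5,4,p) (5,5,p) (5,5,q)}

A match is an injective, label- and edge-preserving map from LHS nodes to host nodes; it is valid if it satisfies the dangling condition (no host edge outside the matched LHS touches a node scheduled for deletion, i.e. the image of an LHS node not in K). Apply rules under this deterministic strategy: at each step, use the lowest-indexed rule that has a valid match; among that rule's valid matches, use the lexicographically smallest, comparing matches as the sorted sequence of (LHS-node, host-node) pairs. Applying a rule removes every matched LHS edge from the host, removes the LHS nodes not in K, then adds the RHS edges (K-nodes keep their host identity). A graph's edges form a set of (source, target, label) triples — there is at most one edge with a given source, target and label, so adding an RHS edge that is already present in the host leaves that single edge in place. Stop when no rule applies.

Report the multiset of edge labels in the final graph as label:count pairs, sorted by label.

[0] host  ⇒  6 nodes, 9 edges  {0-p->3 2-q->1 2-p->2 4-p->2 4-p->4 4-q->4 5-p->4 5-p->5 5-q->5}
[1] R0 @ {0↦2, 1↦1}  ⇒  6 nodes, 8 edges  {0-p->3 2-p->2 4-p->2 4-p->4 4-q->4 5-p->4 5-p->5 5-q->5}
[2] R2 @ {0↦5, 1↦4}  ⇒  5 nodes, 5 edges  {0-p->3 2-p->2 4-p->2 4-p->4 4-q->4}
[3] R2 @ {0↦4, 1↦2}  ⇒  4 nodes, 2 edges  {0-p->3 2-p->2}
normal form: no rule applies after step 3
NF edges: [(0, 3, 'p'), (2, 2, 'p')]

Answer: p:2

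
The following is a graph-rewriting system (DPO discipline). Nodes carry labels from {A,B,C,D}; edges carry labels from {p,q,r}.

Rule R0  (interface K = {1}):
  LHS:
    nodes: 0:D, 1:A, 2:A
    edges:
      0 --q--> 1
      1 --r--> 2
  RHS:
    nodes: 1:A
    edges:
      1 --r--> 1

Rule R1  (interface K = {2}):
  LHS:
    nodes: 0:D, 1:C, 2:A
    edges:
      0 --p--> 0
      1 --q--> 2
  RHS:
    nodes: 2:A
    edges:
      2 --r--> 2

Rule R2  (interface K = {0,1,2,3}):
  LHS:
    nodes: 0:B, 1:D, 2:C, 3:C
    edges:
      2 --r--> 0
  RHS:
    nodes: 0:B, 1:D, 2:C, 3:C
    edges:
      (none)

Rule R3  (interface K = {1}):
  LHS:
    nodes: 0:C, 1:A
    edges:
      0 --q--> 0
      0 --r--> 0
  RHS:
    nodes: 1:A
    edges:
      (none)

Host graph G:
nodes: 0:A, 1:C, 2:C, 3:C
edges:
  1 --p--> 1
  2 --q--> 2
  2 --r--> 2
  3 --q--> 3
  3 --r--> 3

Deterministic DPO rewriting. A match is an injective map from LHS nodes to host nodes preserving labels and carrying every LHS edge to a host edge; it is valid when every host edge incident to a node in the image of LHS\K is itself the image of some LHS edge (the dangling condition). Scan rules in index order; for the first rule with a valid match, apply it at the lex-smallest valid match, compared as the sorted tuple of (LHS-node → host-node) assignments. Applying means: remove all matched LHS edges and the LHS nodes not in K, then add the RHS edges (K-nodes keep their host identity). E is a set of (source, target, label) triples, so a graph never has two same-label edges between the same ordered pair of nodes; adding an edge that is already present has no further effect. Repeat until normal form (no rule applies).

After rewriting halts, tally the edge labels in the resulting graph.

Answer: p:1

Steps:
[0] host  ⇒  4 nodes, 5 edges  {1-p->1 2-q->2 2-r->2 3-q->3 3-r->3}
[1] R3 @ {0↦2, 1↦0}  ⇒  3 nodes, 3 edges  {1-p->1 3-q->3 3-r->3}
[2] R3 @ {0↦3, 1↦0}  ⇒  2 nodes, 1 edges  {1-p->1}
normal form: no rule applies after step 2
NF edges: [(1, 1, 'p')]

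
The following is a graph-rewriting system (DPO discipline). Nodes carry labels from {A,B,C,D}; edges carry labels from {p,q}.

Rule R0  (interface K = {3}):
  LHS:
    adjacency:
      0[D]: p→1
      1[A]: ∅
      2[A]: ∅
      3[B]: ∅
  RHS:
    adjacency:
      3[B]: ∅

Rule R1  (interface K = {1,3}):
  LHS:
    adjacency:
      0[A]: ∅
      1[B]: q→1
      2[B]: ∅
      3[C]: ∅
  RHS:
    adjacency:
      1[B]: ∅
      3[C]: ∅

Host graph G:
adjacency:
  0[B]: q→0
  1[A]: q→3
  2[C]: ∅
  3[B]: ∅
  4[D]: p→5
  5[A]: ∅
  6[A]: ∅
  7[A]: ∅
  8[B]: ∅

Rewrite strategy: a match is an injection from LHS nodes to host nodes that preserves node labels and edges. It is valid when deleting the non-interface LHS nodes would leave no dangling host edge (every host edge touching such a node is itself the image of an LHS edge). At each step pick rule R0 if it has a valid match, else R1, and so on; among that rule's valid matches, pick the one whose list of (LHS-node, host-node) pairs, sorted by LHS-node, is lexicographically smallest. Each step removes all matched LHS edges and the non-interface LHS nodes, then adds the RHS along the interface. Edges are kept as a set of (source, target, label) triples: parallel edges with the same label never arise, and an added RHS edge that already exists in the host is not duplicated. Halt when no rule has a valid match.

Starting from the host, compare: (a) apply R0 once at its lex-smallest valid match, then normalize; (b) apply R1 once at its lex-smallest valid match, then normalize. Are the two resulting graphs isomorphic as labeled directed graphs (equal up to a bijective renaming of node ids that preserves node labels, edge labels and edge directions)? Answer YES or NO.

branch R0-first: apply at {0↦4, 1↦5, 2↦6, 3↦0} → |E|=2, then 1 more step(s) → NF |V|=4 |E|=1 V={0:B, 1:A, 2:C, 3:B} E=1-q->3
branch R1-first: apply at {0↦6, 1↦0, 2↦8, 3↦2} → |E|=2, then 1 more step(s) → NF |V|=4 |E|=1 V={0:B, 1:A, 2:C, 3:B} E=1-q->3
graphs isomorphic (equal up to label-preserving node renaming)

Answer: YES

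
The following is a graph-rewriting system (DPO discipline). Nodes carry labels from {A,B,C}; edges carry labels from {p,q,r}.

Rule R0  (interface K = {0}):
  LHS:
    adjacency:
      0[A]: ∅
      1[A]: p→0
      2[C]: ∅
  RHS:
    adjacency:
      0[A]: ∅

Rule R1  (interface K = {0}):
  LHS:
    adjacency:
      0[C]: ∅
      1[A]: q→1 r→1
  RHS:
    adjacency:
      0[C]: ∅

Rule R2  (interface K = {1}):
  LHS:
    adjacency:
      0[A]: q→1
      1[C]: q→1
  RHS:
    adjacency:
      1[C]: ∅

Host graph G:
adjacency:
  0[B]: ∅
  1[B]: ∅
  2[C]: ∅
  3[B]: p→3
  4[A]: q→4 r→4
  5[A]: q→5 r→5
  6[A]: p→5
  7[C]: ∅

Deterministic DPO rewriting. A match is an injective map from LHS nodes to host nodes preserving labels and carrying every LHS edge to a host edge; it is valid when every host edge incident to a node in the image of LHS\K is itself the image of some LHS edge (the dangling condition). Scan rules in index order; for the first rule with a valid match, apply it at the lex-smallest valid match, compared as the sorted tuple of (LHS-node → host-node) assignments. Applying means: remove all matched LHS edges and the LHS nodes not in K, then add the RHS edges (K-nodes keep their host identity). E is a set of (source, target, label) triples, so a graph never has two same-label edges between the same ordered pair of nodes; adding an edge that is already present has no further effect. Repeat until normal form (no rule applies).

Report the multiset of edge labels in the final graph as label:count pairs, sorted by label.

Answer: p:1

Steps:
initial: |V|=8 |E|=6  E = 3-p->3 4-q->4 4-r->4 5-q->5 5-r->5 6-p->5
step 1: apply R0 at {0↦5, 1↦6, 2↦2}  → |V|=6 |E|=5  E = 3-p->3 4-q->4 4-r->4 5-q->5 5-r->5
step 2: apply R1 at {0↦7, 1↦4}  → |V|=5 |E|=3  E = 3-p->3 5-q->5 5-r->5
step 3: apply R1 at {0↦7, 1↦5}  → |V|=4 |E|=1  E = 3-p->3
halt: no rule applies after step 3
NF edges: [(3, 3, 'p')]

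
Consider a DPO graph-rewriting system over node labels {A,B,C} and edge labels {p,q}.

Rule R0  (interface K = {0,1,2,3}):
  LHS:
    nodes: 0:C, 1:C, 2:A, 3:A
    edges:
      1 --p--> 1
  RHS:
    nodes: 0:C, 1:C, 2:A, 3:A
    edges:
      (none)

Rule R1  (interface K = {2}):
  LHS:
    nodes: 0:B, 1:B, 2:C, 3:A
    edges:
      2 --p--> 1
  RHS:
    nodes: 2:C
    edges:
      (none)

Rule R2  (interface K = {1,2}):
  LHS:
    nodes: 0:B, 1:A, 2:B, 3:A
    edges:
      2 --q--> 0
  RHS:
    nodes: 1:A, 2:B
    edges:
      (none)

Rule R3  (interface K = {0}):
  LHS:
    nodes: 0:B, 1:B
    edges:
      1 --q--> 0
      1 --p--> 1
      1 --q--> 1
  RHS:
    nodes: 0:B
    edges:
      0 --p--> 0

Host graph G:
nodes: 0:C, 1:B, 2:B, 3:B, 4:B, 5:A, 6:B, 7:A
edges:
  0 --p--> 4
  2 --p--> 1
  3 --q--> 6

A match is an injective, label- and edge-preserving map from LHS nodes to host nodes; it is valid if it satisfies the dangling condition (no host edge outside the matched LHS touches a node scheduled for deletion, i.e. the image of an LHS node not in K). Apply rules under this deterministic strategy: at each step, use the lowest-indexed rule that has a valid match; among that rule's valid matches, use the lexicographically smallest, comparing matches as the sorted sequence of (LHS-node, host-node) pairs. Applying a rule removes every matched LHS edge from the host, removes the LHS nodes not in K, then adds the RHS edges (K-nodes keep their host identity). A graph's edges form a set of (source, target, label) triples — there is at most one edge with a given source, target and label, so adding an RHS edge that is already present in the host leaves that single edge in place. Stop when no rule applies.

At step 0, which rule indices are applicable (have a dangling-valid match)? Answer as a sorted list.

R0: no valid match — LHS pattern not found
R1: no valid match — 8 raw matches, all fail dangling condition
R2: 2 valid matches — {0↦6, 1↦5, 2↦3, 3↦7}, {0↦6, 1↦7, 2↦3, 3↦5}
R3: no valid match — LHS pattern not found

Answer: [R2]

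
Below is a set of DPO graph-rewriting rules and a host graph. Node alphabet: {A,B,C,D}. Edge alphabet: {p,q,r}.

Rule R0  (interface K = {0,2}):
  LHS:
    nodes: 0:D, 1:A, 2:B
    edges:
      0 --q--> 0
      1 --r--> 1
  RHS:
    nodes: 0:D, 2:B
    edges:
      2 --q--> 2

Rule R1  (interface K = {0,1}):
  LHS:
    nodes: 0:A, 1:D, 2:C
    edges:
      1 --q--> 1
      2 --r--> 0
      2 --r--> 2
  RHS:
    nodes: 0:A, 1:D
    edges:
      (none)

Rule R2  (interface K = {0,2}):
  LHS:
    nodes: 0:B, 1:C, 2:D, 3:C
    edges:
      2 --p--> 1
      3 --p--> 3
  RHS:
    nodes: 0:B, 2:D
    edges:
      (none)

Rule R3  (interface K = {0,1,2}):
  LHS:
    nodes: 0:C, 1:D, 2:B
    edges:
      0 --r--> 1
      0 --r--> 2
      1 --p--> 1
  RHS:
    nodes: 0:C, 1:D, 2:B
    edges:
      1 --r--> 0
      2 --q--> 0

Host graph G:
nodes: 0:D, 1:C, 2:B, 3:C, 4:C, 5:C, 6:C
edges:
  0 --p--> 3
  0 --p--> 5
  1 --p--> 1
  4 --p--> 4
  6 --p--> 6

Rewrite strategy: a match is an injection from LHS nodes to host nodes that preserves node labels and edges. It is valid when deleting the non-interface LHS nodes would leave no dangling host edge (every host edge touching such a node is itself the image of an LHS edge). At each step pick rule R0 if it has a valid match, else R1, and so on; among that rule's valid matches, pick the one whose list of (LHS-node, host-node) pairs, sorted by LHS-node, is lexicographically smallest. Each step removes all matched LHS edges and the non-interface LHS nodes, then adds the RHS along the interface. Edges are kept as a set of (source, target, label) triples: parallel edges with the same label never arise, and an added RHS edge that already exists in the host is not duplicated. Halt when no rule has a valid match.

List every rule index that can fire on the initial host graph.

Answer: [R2]

Derivation:
R0: no valid match — LHS pattern not found
R1: no valid match — LHS pattern not found
R2: 6 valid matches — {0↦2, 1↦3, 2↦0, 3↦1}, {0↦2, 1↦3, 2↦0, 3↦4}, {0↦2, 1↦3, 2↦0, 3↦6} (+3 more)
R3: no valid match — LHS pattern not found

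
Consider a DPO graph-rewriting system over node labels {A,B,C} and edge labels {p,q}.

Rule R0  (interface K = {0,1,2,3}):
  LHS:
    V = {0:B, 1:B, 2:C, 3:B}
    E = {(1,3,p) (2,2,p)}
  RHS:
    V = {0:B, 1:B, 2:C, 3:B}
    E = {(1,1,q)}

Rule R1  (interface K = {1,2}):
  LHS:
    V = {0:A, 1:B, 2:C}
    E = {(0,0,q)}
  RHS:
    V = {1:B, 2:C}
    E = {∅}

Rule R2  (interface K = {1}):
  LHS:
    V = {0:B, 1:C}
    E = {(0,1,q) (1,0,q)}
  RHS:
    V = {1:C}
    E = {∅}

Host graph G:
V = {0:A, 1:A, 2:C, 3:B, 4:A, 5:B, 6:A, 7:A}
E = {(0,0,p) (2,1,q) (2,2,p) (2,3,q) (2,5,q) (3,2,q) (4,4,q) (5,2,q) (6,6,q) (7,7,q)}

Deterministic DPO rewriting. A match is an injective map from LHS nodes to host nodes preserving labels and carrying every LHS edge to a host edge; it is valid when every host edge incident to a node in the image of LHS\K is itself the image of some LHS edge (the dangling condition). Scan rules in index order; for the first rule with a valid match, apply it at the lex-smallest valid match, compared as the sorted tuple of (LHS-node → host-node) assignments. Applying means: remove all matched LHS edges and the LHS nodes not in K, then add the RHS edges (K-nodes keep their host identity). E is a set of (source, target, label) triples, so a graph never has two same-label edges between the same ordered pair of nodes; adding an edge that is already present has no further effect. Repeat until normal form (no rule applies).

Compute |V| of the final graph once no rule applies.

start.  V:8 E:10  edges: 0-p->0 2-q->1 2-p->2 2-q->3 2-q->5 3-q->2 4-q->4 5-q->2 6-q->6 7-q->7
1. fire R1 via {0↦4, 1↦3, 2↦2}  →  V:7 E:9  edges: 0-p->0 2-q->1 2-p->2 2-q->3 2-q->5 3-q->2 5-q->2 6-q->6 7-q->7
2. fire R1 via {0↦6, 1↦3, 2↦2}  →  V:6 E:8  edges: 0-p->0 2-q->1 2-p->2 2-q->3 2-q->5 3-q->2 5-q->2 7-q->7
3. fire R1 via {0↦7, 1↦3, 2↦2}  →  V:5 E:7  edges: 0-p->0 2-q->1 2-p->2 2-q->3 2-q->5 3-q->2 5-q->2
4. fire R2 via {0↦3, 1↦2}  →  V:4 E:5  edges: 0-p->0 2-q->1 2-p->2 2-q->5 5-q->2
5. fire R2 via {0↦5, 1↦2}  →  V:3 E:3  edges: 0-p->0 2-q->1 2-p->2
normal form: no rule applies after step 5
NF nodes: {0:A, 1:A, 2:C}

Answer: 3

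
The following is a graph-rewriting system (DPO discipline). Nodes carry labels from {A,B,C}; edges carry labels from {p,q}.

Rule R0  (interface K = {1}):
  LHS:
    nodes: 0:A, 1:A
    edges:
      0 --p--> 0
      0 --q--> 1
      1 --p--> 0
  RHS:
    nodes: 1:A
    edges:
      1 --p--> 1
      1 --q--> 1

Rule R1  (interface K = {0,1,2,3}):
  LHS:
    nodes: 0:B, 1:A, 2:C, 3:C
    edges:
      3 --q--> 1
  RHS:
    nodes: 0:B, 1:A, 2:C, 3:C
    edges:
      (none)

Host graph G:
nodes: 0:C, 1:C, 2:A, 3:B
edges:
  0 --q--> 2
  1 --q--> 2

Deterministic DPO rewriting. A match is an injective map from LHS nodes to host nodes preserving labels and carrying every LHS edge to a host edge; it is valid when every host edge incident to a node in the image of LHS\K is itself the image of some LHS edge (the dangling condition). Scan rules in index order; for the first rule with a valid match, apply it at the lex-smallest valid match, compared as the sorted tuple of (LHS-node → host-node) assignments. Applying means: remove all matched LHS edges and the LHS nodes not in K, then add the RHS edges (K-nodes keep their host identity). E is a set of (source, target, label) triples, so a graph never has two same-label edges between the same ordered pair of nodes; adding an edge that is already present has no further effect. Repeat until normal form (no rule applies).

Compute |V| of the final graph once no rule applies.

initial: |V|=4 |E|=2  E = 0-q->2 1-q->2
step 1: apply R1 at {0↦3, 1↦2, 2↦0, 3↦1}  → |V|=4 |E|=1  E = 0-q->2
step 2: apply R1 at {0↦3, 1↦2, 2↦1, 3↦0}  → |V|=4 |E|=0  E = ∅
final graph: no rule applies after step 2
NF nodes: {0:C, 1:C, 2:A, 3:B}

Answer: 4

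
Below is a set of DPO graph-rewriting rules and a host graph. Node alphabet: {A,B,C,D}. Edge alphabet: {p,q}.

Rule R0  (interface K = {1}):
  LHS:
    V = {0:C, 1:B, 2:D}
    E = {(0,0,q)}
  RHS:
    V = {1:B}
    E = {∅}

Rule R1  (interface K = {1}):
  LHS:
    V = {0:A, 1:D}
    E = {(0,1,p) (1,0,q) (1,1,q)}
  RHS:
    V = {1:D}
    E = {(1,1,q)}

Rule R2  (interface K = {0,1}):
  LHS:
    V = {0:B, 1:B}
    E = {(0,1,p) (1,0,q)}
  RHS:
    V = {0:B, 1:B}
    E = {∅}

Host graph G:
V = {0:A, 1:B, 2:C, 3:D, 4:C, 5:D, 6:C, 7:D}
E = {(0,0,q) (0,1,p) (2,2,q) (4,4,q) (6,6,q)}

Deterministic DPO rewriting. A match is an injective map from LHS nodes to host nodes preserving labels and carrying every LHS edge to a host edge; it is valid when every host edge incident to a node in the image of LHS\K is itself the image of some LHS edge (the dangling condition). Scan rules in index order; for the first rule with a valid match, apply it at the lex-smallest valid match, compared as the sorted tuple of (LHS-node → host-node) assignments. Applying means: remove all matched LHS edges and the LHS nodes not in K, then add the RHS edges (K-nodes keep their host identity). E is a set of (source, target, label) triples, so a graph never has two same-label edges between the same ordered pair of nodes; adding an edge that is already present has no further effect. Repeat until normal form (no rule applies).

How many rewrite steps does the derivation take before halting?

Answer: 3

Derivation:
start.  V:8 E:5  edges: 0-q->0 0-p->1 2-q->2 4-q->4 6-q->6
1. fire R0 via {0↦2, 1↦1, 2↦3}  →  V:6 E:4  edges: 0-q->0 0-p->1 4-q->4 6-q->6
2. fire R0 via {0↦4, 1↦1, 2↦5}  →  V:4 E:3  edges: 0-q->0 0-p->1 6-q->6
3. fire R0 via {0↦6, 1↦1, 2↦7}  →  V:2 E:2  edges: 0-q->0 0-p->1
final graph: no rule applies after step 3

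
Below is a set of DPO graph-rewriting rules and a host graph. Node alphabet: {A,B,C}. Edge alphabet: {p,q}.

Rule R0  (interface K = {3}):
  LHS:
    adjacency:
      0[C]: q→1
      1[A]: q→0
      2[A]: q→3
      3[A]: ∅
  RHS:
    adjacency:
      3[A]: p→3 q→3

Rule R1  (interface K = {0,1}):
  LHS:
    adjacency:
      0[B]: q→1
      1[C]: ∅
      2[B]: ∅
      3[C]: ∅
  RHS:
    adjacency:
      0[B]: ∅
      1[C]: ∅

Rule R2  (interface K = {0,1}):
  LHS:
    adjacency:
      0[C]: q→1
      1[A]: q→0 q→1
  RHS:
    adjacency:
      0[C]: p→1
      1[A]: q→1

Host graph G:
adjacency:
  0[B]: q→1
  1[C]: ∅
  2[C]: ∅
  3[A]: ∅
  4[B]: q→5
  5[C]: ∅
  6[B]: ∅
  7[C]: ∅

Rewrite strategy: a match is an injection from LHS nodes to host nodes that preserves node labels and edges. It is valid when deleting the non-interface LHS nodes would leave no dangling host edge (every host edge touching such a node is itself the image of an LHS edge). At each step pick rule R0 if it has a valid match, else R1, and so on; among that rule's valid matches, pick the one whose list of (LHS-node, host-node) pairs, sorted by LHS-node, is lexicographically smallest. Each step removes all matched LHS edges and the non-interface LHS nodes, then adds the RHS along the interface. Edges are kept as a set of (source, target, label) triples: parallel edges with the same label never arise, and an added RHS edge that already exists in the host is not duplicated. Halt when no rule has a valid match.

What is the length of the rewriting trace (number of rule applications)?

[0] host  ⇒  8 nodes, 2 edges  {0-q->1 4-q->5}
[1] R1 @ {0↦0, 1↦1, 2↦6, 3↦2}  ⇒  6 nodes, 1 edges  {4-q->5}
[2] R1 @ {0↦4, 1↦5, 2↦0, 3↦1}  ⇒  4 nodes, 0 edges  {∅}
normal form: no rule applies after step 2

Answer: 2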